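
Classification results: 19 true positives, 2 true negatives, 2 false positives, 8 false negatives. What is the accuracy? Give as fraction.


Accuracy = (TP + TN) / (TP + TN + FP + FN)
TP + TN = 19 + 2 = 21
Total = 19 + 2 + 2 + 8 = 31
Accuracy = 21 / 31 = 21/31

21/31


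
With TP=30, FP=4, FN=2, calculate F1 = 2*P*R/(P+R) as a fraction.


F1 = 2 * P * R / (P + R)
P = TP/(TP+FP) = 30/34 = 15/17
R = TP/(TP+FN) = 30/32 = 15/16
2 * P * R = 2 * 15/17 * 15/16 = 225/136
P + R = 15/17 + 15/16 = 495/272
F1 = 225/136 / 495/272 = 10/11

10/11


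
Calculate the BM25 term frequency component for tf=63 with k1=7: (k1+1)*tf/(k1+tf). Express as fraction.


BM25 TF component = (k1+1)*tf / (k1+tf)
k1 = 7, tf = 63
Numerator = (7+1)*63 = 504
Denominator = 7 + 63 = 70
= 504/70 = 36/5

36/5


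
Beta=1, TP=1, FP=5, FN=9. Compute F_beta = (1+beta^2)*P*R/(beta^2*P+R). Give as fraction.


P = TP/(TP+FP) = 1/6 = 1/6
R = TP/(TP+FN) = 1/10 = 1/10
beta^2 = 1^2 = 1
(1 + beta^2) = 2
Numerator = (1+beta^2)*P*R = 1/30
Denominator = beta^2*P + R = 1/6 + 1/10 = 4/15
F_beta = 1/8

1/8


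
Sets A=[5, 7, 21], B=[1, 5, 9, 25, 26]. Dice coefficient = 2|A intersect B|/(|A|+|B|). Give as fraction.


A intersect B = [5]
|A intersect B| = 1
|A| = 3, |B| = 5
Dice = 2*1 / (3+5)
= 2 / 8 = 1/4

1/4


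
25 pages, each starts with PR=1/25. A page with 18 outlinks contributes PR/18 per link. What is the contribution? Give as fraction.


Initial PR = 1/25 = 1/25
Outlinks = 18
Contribution per link = PR / outlinks
= 1/25 / 18
= 1/450

1/450


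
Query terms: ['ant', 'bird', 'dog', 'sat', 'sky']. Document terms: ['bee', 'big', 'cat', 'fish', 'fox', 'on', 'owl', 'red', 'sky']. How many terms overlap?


Query terms: ['ant', 'bird', 'dog', 'sat', 'sky']
Document terms: ['bee', 'big', 'cat', 'fish', 'fox', 'on', 'owl', 'red', 'sky']
Common terms: ['sky']
Overlap count = 1

1


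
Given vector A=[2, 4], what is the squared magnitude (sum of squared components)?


|A|^2 = sum of squared components
A[0]^2 = 2^2 = 4
A[1]^2 = 4^2 = 16
Sum = 4 + 16 = 20

20


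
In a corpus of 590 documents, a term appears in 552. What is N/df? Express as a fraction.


IDF ratio = N / df
= 590 / 552
= 295/276

295/276


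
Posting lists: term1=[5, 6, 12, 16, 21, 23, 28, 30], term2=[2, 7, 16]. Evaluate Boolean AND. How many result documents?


Boolean AND: find intersection of posting lists
term1 docs: [5, 6, 12, 16, 21, 23, 28, 30]
term2 docs: [2, 7, 16]
Intersection: [16]
|intersection| = 1

1


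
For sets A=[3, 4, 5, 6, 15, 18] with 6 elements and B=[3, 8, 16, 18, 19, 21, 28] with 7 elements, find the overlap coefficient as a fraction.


A intersect B = [3, 18]
|A intersect B| = 2
min(|A|, |B|) = min(6, 7) = 6
Overlap = 2 / 6 = 1/3

1/3


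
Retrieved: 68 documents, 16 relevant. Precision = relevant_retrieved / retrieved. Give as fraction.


Precision = relevant_retrieved / total_retrieved
= 16 / 68
= 16 / (16 + 52)
= 4/17

4/17


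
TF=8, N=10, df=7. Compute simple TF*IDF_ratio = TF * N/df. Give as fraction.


TF * (N/df)
= 8 * (10/7)
= 8 * 10/7
= 80/7

80/7


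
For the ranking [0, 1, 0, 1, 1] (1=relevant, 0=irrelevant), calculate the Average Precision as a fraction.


Computing P@k for each relevant position:
Position 1: not relevant
Position 2: relevant, P@2 = 1/2 = 1/2
Position 3: not relevant
Position 4: relevant, P@4 = 2/4 = 1/2
Position 5: relevant, P@5 = 3/5 = 3/5
Sum of P@k = 1/2 + 1/2 + 3/5 = 8/5
AP = 8/5 / 3 = 8/15

8/15


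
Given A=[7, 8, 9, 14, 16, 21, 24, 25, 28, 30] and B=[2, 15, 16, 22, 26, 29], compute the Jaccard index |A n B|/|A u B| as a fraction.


A intersect B = [16]
|A intersect B| = 1
A union B = [2, 7, 8, 9, 14, 15, 16, 21, 22, 24, 25, 26, 28, 29, 30]
|A union B| = 15
Jaccard = 1/15 = 1/15

1/15


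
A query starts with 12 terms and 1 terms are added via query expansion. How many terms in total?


Original terms: 12
Expansion terms: 1
Total = 12 + 1 = 13

13


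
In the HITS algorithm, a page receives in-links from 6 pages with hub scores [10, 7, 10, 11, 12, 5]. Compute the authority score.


Authority = sum of hub scores of in-linkers
In-link 1: hub score = 10
In-link 2: hub score = 7
In-link 3: hub score = 10
In-link 4: hub score = 11
In-link 5: hub score = 12
In-link 6: hub score = 5
Authority = 10 + 7 + 10 + 11 + 12 + 5 = 55

55


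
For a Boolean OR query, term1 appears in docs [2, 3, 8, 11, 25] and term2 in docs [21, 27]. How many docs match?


Boolean OR: find union of posting lists
term1 docs: [2, 3, 8, 11, 25]
term2 docs: [21, 27]
Union: [2, 3, 8, 11, 21, 25, 27]
|union| = 7

7


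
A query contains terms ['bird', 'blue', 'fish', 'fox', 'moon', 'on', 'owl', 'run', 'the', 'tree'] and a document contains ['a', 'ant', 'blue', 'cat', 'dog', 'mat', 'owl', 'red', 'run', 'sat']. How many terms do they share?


Query terms: ['bird', 'blue', 'fish', 'fox', 'moon', 'on', 'owl', 'run', 'the', 'tree']
Document terms: ['a', 'ant', 'blue', 'cat', 'dog', 'mat', 'owl', 'red', 'run', 'sat']
Common terms: ['blue', 'owl', 'run']
Overlap count = 3

3


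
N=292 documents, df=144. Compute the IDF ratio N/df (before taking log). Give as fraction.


IDF ratio = N / df
= 292 / 144
= 73/36

73/36


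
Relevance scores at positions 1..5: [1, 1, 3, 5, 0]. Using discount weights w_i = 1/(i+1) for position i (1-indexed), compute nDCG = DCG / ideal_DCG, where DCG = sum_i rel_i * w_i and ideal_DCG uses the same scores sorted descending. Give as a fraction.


Position discount weights w_i = 1/(i+1) for i=1..5:
Weights = [1/2, 1/3, 1/4, 1/5, 1/6]
Actual relevance: [1, 1, 3, 5, 0]
DCG = 1/2 + 1/3 + 3/4 + 5/5 + 0/6 = 31/12
Ideal relevance (sorted desc): [5, 3, 1, 1, 0]
Ideal DCG = 5/2 + 3/3 + 1/4 + 1/5 + 0/6 = 79/20
nDCG = DCG / ideal_DCG = 31/12 / 79/20 = 155/237

155/237


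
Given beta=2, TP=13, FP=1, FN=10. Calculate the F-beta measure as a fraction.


P = TP/(TP+FP) = 13/14 = 13/14
R = TP/(TP+FN) = 13/23 = 13/23
beta^2 = 2^2 = 4
(1 + beta^2) = 5
Numerator = (1+beta^2)*P*R = 845/322
Denominator = beta^2*P + R = 26/7 + 13/23 = 689/161
F_beta = 65/106

65/106


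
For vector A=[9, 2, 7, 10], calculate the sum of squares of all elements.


|A|^2 = sum of squared components
A[0]^2 = 9^2 = 81
A[1]^2 = 2^2 = 4
A[2]^2 = 7^2 = 49
A[3]^2 = 10^2 = 100
Sum = 81 + 4 + 49 + 100 = 234

234


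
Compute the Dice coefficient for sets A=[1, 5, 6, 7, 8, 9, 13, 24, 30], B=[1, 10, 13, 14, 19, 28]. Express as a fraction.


A intersect B = [1, 13]
|A intersect B| = 2
|A| = 9, |B| = 6
Dice = 2*2 / (9+6)
= 4 / 15 = 4/15

4/15


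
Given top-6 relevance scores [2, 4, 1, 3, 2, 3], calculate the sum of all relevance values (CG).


Cumulative Gain = sum of relevance scores
Position 1: rel=2, running sum=2
Position 2: rel=4, running sum=6
Position 3: rel=1, running sum=7
Position 4: rel=3, running sum=10
Position 5: rel=2, running sum=12
Position 6: rel=3, running sum=15
CG = 15

15


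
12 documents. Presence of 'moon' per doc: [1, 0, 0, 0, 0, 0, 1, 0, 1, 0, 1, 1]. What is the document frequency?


Checking each document for 'moon':
Doc 1: present
Doc 2: absent
Doc 3: absent
Doc 4: absent
Doc 5: absent
Doc 6: absent
Doc 7: present
Doc 8: absent
Doc 9: present
Doc 10: absent
Doc 11: present
Doc 12: present
df = sum of presences = 1 + 0 + 0 + 0 + 0 + 0 + 1 + 0 + 1 + 0 + 1 + 1 = 5

5


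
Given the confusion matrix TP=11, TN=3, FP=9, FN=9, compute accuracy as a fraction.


Accuracy = (TP + TN) / (TP + TN + FP + FN)
TP + TN = 11 + 3 = 14
Total = 11 + 3 + 9 + 9 = 32
Accuracy = 14 / 32 = 7/16

7/16


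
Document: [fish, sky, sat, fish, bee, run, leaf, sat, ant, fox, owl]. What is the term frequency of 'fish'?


Document has 11 words
Scanning for 'fish':
Found at positions: [0, 3]
Count = 2

2


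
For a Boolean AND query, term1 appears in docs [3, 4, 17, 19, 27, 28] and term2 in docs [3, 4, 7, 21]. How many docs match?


Boolean AND: find intersection of posting lists
term1 docs: [3, 4, 17, 19, 27, 28]
term2 docs: [3, 4, 7, 21]
Intersection: [3, 4]
|intersection| = 2

2


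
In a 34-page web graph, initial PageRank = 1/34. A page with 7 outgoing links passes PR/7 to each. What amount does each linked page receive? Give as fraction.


Initial PR = 1/34 = 1/34
Outlinks = 7
Contribution per link = PR / outlinks
= 1/34 / 7
= 1/238

1/238


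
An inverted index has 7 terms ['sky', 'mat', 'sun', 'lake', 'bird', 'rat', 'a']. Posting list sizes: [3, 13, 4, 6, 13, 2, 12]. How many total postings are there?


Summing posting list sizes:
'sky': 3 postings
'mat': 13 postings
'sun': 4 postings
'lake': 6 postings
'bird': 13 postings
'rat': 2 postings
'a': 12 postings
Total = 3 + 13 + 4 + 6 + 13 + 2 + 12 = 53

53


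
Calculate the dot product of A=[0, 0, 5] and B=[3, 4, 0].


Dot product = sum of element-wise products
A[0]*B[0] = 0*3 = 0
A[1]*B[1] = 0*4 = 0
A[2]*B[2] = 5*0 = 0
Sum = 0 + 0 + 0 = 0

0


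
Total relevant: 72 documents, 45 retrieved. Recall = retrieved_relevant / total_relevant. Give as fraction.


Recall = retrieved_relevant / total_relevant
= 45 / 72
= 45 / (45 + 27)
= 5/8

5/8


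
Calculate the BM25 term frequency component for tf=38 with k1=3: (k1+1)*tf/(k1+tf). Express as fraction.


BM25 TF component = (k1+1)*tf / (k1+tf)
k1 = 3, tf = 38
Numerator = (3+1)*38 = 152
Denominator = 3 + 38 = 41
= 152/41 = 152/41

152/41


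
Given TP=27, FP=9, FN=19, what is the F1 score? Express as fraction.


F1 = 2 * P * R / (P + R)
P = TP/(TP+FP) = 27/36 = 3/4
R = TP/(TP+FN) = 27/46 = 27/46
2 * P * R = 2 * 3/4 * 27/46 = 81/92
P + R = 3/4 + 27/46 = 123/92
F1 = 81/92 / 123/92 = 27/41

27/41


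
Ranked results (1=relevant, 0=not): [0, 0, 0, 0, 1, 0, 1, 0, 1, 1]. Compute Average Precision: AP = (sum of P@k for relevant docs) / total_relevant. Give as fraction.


Computing P@k for each relevant position:
Position 1: not relevant
Position 2: not relevant
Position 3: not relevant
Position 4: not relevant
Position 5: relevant, P@5 = 1/5 = 1/5
Position 6: not relevant
Position 7: relevant, P@7 = 2/7 = 2/7
Position 8: not relevant
Position 9: relevant, P@9 = 3/9 = 1/3
Position 10: relevant, P@10 = 4/10 = 2/5
Sum of P@k = 1/5 + 2/7 + 1/3 + 2/5 = 128/105
AP = 128/105 / 4 = 32/105

32/105


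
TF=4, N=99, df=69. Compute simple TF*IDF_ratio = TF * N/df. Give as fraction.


TF * (N/df)
= 4 * (99/69)
= 4 * 33/23
= 132/23

132/23


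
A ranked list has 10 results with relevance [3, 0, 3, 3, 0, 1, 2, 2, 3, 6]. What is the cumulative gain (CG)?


Cumulative Gain = sum of relevance scores
Position 1: rel=3, running sum=3
Position 2: rel=0, running sum=3
Position 3: rel=3, running sum=6
Position 4: rel=3, running sum=9
Position 5: rel=0, running sum=9
Position 6: rel=1, running sum=10
Position 7: rel=2, running sum=12
Position 8: rel=2, running sum=14
Position 9: rel=3, running sum=17
Position 10: rel=6, running sum=23
CG = 23

23


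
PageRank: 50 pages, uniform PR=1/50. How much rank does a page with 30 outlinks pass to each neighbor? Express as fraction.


Initial PR = 1/50 = 1/50
Outlinks = 30
Contribution per link = PR / outlinks
= 1/50 / 30
= 1/1500

1/1500


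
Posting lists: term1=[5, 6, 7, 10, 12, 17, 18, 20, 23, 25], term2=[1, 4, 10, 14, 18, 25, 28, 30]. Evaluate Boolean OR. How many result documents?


Boolean OR: find union of posting lists
term1 docs: [5, 6, 7, 10, 12, 17, 18, 20, 23, 25]
term2 docs: [1, 4, 10, 14, 18, 25, 28, 30]
Union: [1, 4, 5, 6, 7, 10, 12, 14, 17, 18, 20, 23, 25, 28, 30]
|union| = 15

15


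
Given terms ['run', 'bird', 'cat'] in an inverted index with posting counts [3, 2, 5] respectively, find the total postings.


Summing posting list sizes:
'run': 3 postings
'bird': 2 postings
'cat': 5 postings
Total = 3 + 2 + 5 = 10

10


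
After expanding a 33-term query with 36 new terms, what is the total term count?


Original terms: 33
Expansion terms: 36
Total = 33 + 36 = 69

69


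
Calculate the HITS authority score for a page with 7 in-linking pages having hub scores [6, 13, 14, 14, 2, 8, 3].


Authority = sum of hub scores of in-linkers
In-link 1: hub score = 6
In-link 2: hub score = 13
In-link 3: hub score = 14
In-link 4: hub score = 14
In-link 5: hub score = 2
In-link 6: hub score = 8
In-link 7: hub score = 3
Authority = 6 + 13 + 14 + 14 + 2 + 8 + 3 = 60

60


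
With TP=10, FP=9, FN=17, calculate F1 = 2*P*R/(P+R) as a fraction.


F1 = 2 * P * R / (P + R)
P = TP/(TP+FP) = 10/19 = 10/19
R = TP/(TP+FN) = 10/27 = 10/27
2 * P * R = 2 * 10/19 * 10/27 = 200/513
P + R = 10/19 + 10/27 = 460/513
F1 = 200/513 / 460/513 = 10/23

10/23


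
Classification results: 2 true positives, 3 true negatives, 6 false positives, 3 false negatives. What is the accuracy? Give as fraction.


Accuracy = (TP + TN) / (TP + TN + FP + FN)
TP + TN = 2 + 3 = 5
Total = 2 + 3 + 6 + 3 = 14
Accuracy = 5 / 14 = 5/14

5/14


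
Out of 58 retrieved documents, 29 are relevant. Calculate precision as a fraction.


Precision = relevant_retrieved / total_retrieved
= 29 / 58
= 29 / (29 + 29)
= 1/2

1/2


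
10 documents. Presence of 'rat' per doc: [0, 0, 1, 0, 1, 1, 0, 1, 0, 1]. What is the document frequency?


Checking each document for 'rat':
Doc 1: absent
Doc 2: absent
Doc 3: present
Doc 4: absent
Doc 5: present
Doc 6: present
Doc 7: absent
Doc 8: present
Doc 9: absent
Doc 10: present
df = sum of presences = 0 + 0 + 1 + 0 + 1 + 1 + 0 + 1 + 0 + 1 = 5

5


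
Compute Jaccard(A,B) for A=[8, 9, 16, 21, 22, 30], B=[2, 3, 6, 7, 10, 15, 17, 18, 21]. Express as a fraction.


A intersect B = [21]
|A intersect B| = 1
A union B = [2, 3, 6, 7, 8, 9, 10, 15, 16, 17, 18, 21, 22, 30]
|A union B| = 14
Jaccard = 1/14 = 1/14

1/14


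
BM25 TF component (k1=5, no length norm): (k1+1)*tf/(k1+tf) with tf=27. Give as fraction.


BM25 TF component = (k1+1)*tf / (k1+tf)
k1 = 5, tf = 27
Numerator = (5+1)*27 = 162
Denominator = 5 + 27 = 32
= 162/32 = 81/16

81/16


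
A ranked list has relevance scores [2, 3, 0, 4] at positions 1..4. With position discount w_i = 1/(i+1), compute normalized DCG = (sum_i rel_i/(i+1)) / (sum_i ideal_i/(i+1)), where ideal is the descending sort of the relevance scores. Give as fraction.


Position discount weights w_i = 1/(i+1) for i=1..4:
Weights = [1/2, 1/3, 1/4, 1/5]
Actual relevance: [2, 3, 0, 4]
DCG = 2/2 + 3/3 + 0/4 + 4/5 = 14/5
Ideal relevance (sorted desc): [4, 3, 2, 0]
Ideal DCG = 4/2 + 3/3 + 2/4 + 0/5 = 7/2
nDCG = DCG / ideal_DCG = 14/5 / 7/2 = 4/5

4/5


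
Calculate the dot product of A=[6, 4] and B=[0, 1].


Dot product = sum of element-wise products
A[0]*B[0] = 6*0 = 0
A[1]*B[1] = 4*1 = 4
Sum = 0 + 4 = 4

4


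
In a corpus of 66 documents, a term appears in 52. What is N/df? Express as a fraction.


IDF ratio = N / df
= 66 / 52
= 33/26

33/26


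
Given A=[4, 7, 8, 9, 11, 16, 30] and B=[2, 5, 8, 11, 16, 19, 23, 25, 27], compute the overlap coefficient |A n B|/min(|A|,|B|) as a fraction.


A intersect B = [8, 11, 16]
|A intersect B| = 3
min(|A|, |B|) = min(7, 9) = 7
Overlap = 3 / 7 = 3/7

3/7


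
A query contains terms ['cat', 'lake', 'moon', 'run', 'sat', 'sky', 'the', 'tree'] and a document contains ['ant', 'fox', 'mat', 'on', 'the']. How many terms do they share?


Query terms: ['cat', 'lake', 'moon', 'run', 'sat', 'sky', 'the', 'tree']
Document terms: ['ant', 'fox', 'mat', 'on', 'the']
Common terms: ['the']
Overlap count = 1

1


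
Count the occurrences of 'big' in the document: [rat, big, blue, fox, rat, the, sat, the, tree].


Document has 9 words
Scanning for 'big':
Found at positions: [1]
Count = 1

1


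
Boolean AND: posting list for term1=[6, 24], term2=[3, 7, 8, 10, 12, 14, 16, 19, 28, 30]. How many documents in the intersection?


Boolean AND: find intersection of posting lists
term1 docs: [6, 24]
term2 docs: [3, 7, 8, 10, 12, 14, 16, 19, 28, 30]
Intersection: []
|intersection| = 0

0


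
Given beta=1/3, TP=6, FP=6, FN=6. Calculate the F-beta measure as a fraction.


P = TP/(TP+FP) = 6/12 = 1/2
R = TP/(TP+FN) = 6/12 = 1/2
beta^2 = 1/3^2 = 1/9
(1 + beta^2) = 10/9
Numerator = (1+beta^2)*P*R = 5/18
Denominator = beta^2*P + R = 1/18 + 1/2 = 5/9
F_beta = 1/2

1/2


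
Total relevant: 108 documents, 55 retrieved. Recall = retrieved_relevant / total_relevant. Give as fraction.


Recall = retrieved_relevant / total_relevant
= 55 / 108
= 55 / (55 + 53)
= 55/108

55/108


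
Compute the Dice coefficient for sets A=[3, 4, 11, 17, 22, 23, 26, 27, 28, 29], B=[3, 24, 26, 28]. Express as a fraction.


A intersect B = [3, 26, 28]
|A intersect B| = 3
|A| = 10, |B| = 4
Dice = 2*3 / (10+4)
= 6 / 14 = 3/7

3/7


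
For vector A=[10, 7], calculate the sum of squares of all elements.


|A|^2 = sum of squared components
A[0]^2 = 10^2 = 100
A[1]^2 = 7^2 = 49
Sum = 100 + 49 = 149

149


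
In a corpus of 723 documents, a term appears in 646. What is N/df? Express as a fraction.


IDF ratio = N / df
= 723 / 646
= 723/646

723/646


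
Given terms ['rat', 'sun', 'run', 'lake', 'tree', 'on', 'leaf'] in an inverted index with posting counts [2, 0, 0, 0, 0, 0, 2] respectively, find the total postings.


Summing posting list sizes:
'rat': 2 postings
'sun': 0 postings
'run': 0 postings
'lake': 0 postings
'tree': 0 postings
'on': 0 postings
'leaf': 2 postings
Total = 2 + 0 + 0 + 0 + 0 + 0 + 2 = 4

4


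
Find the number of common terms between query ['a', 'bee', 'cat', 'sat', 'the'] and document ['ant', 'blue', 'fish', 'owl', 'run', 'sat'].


Query terms: ['a', 'bee', 'cat', 'sat', 'the']
Document terms: ['ant', 'blue', 'fish', 'owl', 'run', 'sat']
Common terms: ['sat']
Overlap count = 1

1


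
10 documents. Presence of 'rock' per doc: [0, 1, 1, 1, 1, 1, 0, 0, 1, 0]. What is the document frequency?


Checking each document for 'rock':
Doc 1: absent
Doc 2: present
Doc 3: present
Doc 4: present
Doc 5: present
Doc 6: present
Doc 7: absent
Doc 8: absent
Doc 9: present
Doc 10: absent
df = sum of presences = 0 + 1 + 1 + 1 + 1 + 1 + 0 + 0 + 1 + 0 = 6

6


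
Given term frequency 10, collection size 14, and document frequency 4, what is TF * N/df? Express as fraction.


TF * (N/df)
= 10 * (14/4)
= 10 * 7/2
= 35

35


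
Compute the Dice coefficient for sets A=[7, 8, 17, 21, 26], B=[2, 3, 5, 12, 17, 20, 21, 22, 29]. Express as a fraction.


A intersect B = [17, 21]
|A intersect B| = 2
|A| = 5, |B| = 9
Dice = 2*2 / (5+9)
= 4 / 14 = 2/7

2/7


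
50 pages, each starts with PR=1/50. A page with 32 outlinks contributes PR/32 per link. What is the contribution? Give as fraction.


Initial PR = 1/50 = 1/50
Outlinks = 32
Contribution per link = PR / outlinks
= 1/50 / 32
= 1/1600

1/1600


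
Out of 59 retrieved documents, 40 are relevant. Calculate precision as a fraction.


Precision = relevant_retrieved / total_retrieved
= 40 / 59
= 40 / (40 + 19)
= 40/59

40/59


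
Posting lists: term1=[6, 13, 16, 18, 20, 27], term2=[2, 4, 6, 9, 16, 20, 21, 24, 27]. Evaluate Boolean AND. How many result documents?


Boolean AND: find intersection of posting lists
term1 docs: [6, 13, 16, 18, 20, 27]
term2 docs: [2, 4, 6, 9, 16, 20, 21, 24, 27]
Intersection: [6, 16, 20, 27]
|intersection| = 4

4


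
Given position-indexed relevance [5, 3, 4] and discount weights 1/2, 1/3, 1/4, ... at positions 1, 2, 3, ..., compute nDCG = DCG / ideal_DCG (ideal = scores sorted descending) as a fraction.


Position discount weights w_i = 1/(i+1) for i=1..3:
Weights = [1/2, 1/3, 1/4]
Actual relevance: [5, 3, 4]
DCG = 5/2 + 3/3 + 4/4 = 9/2
Ideal relevance (sorted desc): [5, 4, 3]
Ideal DCG = 5/2 + 4/3 + 3/4 = 55/12
nDCG = DCG / ideal_DCG = 9/2 / 55/12 = 54/55

54/55


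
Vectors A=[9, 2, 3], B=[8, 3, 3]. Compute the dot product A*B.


Dot product = sum of element-wise products
A[0]*B[0] = 9*8 = 72
A[1]*B[1] = 2*3 = 6
A[2]*B[2] = 3*3 = 9
Sum = 72 + 6 + 9 = 87

87


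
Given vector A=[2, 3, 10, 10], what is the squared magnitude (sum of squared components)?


|A|^2 = sum of squared components
A[0]^2 = 2^2 = 4
A[1]^2 = 3^2 = 9
A[2]^2 = 10^2 = 100
A[3]^2 = 10^2 = 100
Sum = 4 + 9 + 100 + 100 = 213

213


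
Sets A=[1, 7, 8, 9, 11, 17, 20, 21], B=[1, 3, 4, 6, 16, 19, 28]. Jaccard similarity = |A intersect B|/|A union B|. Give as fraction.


A intersect B = [1]
|A intersect B| = 1
A union B = [1, 3, 4, 6, 7, 8, 9, 11, 16, 17, 19, 20, 21, 28]
|A union B| = 14
Jaccard = 1/14 = 1/14

1/14


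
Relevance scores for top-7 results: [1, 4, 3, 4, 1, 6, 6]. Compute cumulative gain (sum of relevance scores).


Cumulative Gain = sum of relevance scores
Position 1: rel=1, running sum=1
Position 2: rel=4, running sum=5
Position 3: rel=3, running sum=8
Position 4: rel=4, running sum=12
Position 5: rel=1, running sum=13
Position 6: rel=6, running sum=19
Position 7: rel=6, running sum=25
CG = 25

25


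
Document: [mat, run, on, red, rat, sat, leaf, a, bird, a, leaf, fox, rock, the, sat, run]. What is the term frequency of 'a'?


Document has 16 words
Scanning for 'a':
Found at positions: [7, 9]
Count = 2

2


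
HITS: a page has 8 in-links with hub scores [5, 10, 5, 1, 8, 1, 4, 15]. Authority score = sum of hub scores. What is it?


Authority = sum of hub scores of in-linkers
In-link 1: hub score = 5
In-link 2: hub score = 10
In-link 3: hub score = 5
In-link 4: hub score = 1
In-link 5: hub score = 8
In-link 6: hub score = 1
In-link 7: hub score = 4
In-link 8: hub score = 15
Authority = 5 + 10 + 5 + 1 + 8 + 1 + 4 + 15 = 49

49


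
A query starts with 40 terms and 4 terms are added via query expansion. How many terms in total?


Original terms: 40
Expansion terms: 4
Total = 40 + 4 = 44

44


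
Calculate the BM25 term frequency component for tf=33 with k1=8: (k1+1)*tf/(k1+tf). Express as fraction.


BM25 TF component = (k1+1)*tf / (k1+tf)
k1 = 8, tf = 33
Numerator = (8+1)*33 = 297
Denominator = 8 + 33 = 41
= 297/41 = 297/41

297/41


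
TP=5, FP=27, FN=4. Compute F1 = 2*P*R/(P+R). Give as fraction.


F1 = 2 * P * R / (P + R)
P = TP/(TP+FP) = 5/32 = 5/32
R = TP/(TP+FN) = 5/9 = 5/9
2 * P * R = 2 * 5/32 * 5/9 = 25/144
P + R = 5/32 + 5/9 = 205/288
F1 = 25/144 / 205/288 = 10/41

10/41


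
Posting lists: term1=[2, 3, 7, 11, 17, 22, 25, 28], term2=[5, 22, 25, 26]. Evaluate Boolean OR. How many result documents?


Boolean OR: find union of posting lists
term1 docs: [2, 3, 7, 11, 17, 22, 25, 28]
term2 docs: [5, 22, 25, 26]
Union: [2, 3, 5, 7, 11, 17, 22, 25, 26, 28]
|union| = 10

10


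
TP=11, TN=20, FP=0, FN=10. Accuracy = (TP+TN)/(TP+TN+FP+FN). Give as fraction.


Accuracy = (TP + TN) / (TP + TN + FP + FN)
TP + TN = 11 + 20 = 31
Total = 11 + 20 + 0 + 10 = 41
Accuracy = 31 / 41 = 31/41

31/41


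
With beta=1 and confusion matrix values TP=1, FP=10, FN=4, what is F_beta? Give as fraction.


P = TP/(TP+FP) = 1/11 = 1/11
R = TP/(TP+FN) = 1/5 = 1/5
beta^2 = 1^2 = 1
(1 + beta^2) = 2
Numerator = (1+beta^2)*P*R = 2/55
Denominator = beta^2*P + R = 1/11 + 1/5 = 16/55
F_beta = 1/8

1/8


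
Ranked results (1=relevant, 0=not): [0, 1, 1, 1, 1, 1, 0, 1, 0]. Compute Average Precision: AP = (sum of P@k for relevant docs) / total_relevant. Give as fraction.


Computing P@k for each relevant position:
Position 1: not relevant
Position 2: relevant, P@2 = 1/2 = 1/2
Position 3: relevant, P@3 = 2/3 = 2/3
Position 4: relevant, P@4 = 3/4 = 3/4
Position 5: relevant, P@5 = 4/5 = 4/5
Position 6: relevant, P@6 = 5/6 = 5/6
Position 7: not relevant
Position 8: relevant, P@8 = 6/8 = 3/4
Position 9: not relevant
Sum of P@k = 1/2 + 2/3 + 3/4 + 4/5 + 5/6 + 3/4 = 43/10
AP = 43/10 / 6 = 43/60

43/60


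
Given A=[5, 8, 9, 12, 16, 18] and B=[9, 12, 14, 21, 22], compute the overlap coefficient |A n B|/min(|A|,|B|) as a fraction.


A intersect B = [9, 12]
|A intersect B| = 2
min(|A|, |B|) = min(6, 5) = 5
Overlap = 2 / 5 = 2/5

2/5


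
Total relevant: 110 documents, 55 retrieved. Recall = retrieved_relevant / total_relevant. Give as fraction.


Recall = retrieved_relevant / total_relevant
= 55 / 110
= 55 / (55 + 55)
= 1/2

1/2


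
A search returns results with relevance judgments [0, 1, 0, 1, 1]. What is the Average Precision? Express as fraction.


Computing P@k for each relevant position:
Position 1: not relevant
Position 2: relevant, P@2 = 1/2 = 1/2
Position 3: not relevant
Position 4: relevant, P@4 = 2/4 = 1/2
Position 5: relevant, P@5 = 3/5 = 3/5
Sum of P@k = 1/2 + 1/2 + 3/5 = 8/5
AP = 8/5 / 3 = 8/15

8/15


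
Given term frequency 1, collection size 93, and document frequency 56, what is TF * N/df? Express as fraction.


TF * (N/df)
= 1 * (93/56)
= 1 * 93/56
= 93/56

93/56


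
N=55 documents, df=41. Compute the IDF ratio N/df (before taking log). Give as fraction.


IDF ratio = N / df
= 55 / 41
= 55/41

55/41


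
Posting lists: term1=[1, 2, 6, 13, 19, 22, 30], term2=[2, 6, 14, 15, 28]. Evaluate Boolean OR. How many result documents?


Boolean OR: find union of posting lists
term1 docs: [1, 2, 6, 13, 19, 22, 30]
term2 docs: [2, 6, 14, 15, 28]
Union: [1, 2, 6, 13, 14, 15, 19, 22, 28, 30]
|union| = 10

10


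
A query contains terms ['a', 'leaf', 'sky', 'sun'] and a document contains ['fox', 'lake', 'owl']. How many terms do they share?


Query terms: ['a', 'leaf', 'sky', 'sun']
Document terms: ['fox', 'lake', 'owl']
Common terms: []
Overlap count = 0

0


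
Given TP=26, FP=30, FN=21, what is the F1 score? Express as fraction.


F1 = 2 * P * R / (P + R)
P = TP/(TP+FP) = 26/56 = 13/28
R = TP/(TP+FN) = 26/47 = 26/47
2 * P * R = 2 * 13/28 * 26/47 = 169/329
P + R = 13/28 + 26/47 = 1339/1316
F1 = 169/329 / 1339/1316 = 52/103

52/103


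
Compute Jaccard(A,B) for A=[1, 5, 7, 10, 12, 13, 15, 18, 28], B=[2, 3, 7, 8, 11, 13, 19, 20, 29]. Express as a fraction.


A intersect B = [7, 13]
|A intersect B| = 2
A union B = [1, 2, 3, 5, 7, 8, 10, 11, 12, 13, 15, 18, 19, 20, 28, 29]
|A union B| = 16
Jaccard = 2/16 = 1/8

1/8


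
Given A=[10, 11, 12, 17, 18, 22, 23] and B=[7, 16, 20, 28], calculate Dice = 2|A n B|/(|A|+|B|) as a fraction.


A intersect B = []
|A intersect B| = 0
|A| = 7, |B| = 4
Dice = 2*0 / (7+4)
= 0 / 11 = 0

0


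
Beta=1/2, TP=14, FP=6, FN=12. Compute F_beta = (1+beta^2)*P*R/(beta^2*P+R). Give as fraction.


P = TP/(TP+FP) = 14/20 = 7/10
R = TP/(TP+FN) = 14/26 = 7/13
beta^2 = 1/2^2 = 1/4
(1 + beta^2) = 5/4
Numerator = (1+beta^2)*P*R = 49/104
Denominator = beta^2*P + R = 7/40 + 7/13 = 371/520
F_beta = 35/53

35/53


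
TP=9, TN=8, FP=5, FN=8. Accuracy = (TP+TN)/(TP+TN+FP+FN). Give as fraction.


Accuracy = (TP + TN) / (TP + TN + FP + FN)
TP + TN = 9 + 8 = 17
Total = 9 + 8 + 5 + 8 = 30
Accuracy = 17 / 30 = 17/30

17/30


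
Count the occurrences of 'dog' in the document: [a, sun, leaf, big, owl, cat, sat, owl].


Document has 8 words
Scanning for 'dog':
Term not found in document
Count = 0

0


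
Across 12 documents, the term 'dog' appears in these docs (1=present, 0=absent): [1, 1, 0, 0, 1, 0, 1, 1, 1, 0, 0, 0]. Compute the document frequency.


Checking each document for 'dog':
Doc 1: present
Doc 2: present
Doc 3: absent
Doc 4: absent
Doc 5: present
Doc 6: absent
Doc 7: present
Doc 8: present
Doc 9: present
Doc 10: absent
Doc 11: absent
Doc 12: absent
df = sum of presences = 1 + 1 + 0 + 0 + 1 + 0 + 1 + 1 + 1 + 0 + 0 + 0 = 6

6


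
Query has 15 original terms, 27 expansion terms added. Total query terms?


Original terms: 15
Expansion terms: 27
Total = 15 + 27 = 42

42


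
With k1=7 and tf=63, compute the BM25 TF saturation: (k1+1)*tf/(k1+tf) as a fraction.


BM25 TF component = (k1+1)*tf / (k1+tf)
k1 = 7, tf = 63
Numerator = (7+1)*63 = 504
Denominator = 7 + 63 = 70
= 504/70 = 36/5

36/5


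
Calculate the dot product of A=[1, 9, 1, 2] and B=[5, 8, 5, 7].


Dot product = sum of element-wise products
A[0]*B[0] = 1*5 = 5
A[1]*B[1] = 9*8 = 72
A[2]*B[2] = 1*5 = 5
A[3]*B[3] = 2*7 = 14
Sum = 5 + 72 + 5 + 14 = 96

96


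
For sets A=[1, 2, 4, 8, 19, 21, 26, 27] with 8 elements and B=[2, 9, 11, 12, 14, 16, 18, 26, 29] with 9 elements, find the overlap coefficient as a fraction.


A intersect B = [2, 26]
|A intersect B| = 2
min(|A|, |B|) = min(8, 9) = 8
Overlap = 2 / 8 = 1/4

1/4


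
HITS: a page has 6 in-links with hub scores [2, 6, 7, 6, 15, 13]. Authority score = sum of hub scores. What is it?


Authority = sum of hub scores of in-linkers
In-link 1: hub score = 2
In-link 2: hub score = 6
In-link 3: hub score = 7
In-link 4: hub score = 6
In-link 5: hub score = 15
In-link 6: hub score = 13
Authority = 2 + 6 + 7 + 6 + 15 + 13 = 49

49


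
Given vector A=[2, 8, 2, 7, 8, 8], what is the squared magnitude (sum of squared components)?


|A|^2 = sum of squared components
A[0]^2 = 2^2 = 4
A[1]^2 = 8^2 = 64
A[2]^2 = 2^2 = 4
A[3]^2 = 7^2 = 49
A[4]^2 = 8^2 = 64
A[5]^2 = 8^2 = 64
Sum = 4 + 64 + 4 + 49 + 64 + 64 = 249

249


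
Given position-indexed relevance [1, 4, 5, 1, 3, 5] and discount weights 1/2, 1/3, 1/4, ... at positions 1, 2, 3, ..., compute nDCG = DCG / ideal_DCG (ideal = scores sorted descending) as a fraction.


Position discount weights w_i = 1/(i+1) for i=1..6:
Weights = [1/2, 1/3, 1/4, 1/5, 1/6, 1/7]
Actual relevance: [1, 4, 5, 1, 3, 5]
DCG = 1/2 + 4/3 + 5/4 + 1/5 + 3/6 + 5/7 = 1889/420
Ideal relevance (sorted desc): [5, 5, 4, 3, 1, 1]
Ideal DCG = 5/2 + 5/3 + 4/4 + 3/5 + 1/6 + 1/7 = 638/105
nDCG = DCG / ideal_DCG = 1889/420 / 638/105 = 1889/2552

1889/2552


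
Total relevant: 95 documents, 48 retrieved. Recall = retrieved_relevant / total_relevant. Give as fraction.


Recall = retrieved_relevant / total_relevant
= 48 / 95
= 48 / (48 + 47)
= 48/95

48/95


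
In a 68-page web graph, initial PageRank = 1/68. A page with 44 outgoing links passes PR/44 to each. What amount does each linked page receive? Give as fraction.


Initial PR = 1/68 = 1/68
Outlinks = 44
Contribution per link = PR / outlinks
= 1/68 / 44
= 1/2992

1/2992


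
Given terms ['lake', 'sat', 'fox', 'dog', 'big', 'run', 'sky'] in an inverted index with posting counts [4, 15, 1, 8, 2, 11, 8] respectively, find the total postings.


Summing posting list sizes:
'lake': 4 postings
'sat': 15 postings
'fox': 1 postings
'dog': 8 postings
'big': 2 postings
'run': 11 postings
'sky': 8 postings
Total = 4 + 15 + 1 + 8 + 2 + 11 + 8 = 49

49


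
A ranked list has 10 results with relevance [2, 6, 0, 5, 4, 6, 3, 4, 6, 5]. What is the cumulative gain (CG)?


Cumulative Gain = sum of relevance scores
Position 1: rel=2, running sum=2
Position 2: rel=6, running sum=8
Position 3: rel=0, running sum=8
Position 4: rel=5, running sum=13
Position 5: rel=4, running sum=17
Position 6: rel=6, running sum=23
Position 7: rel=3, running sum=26
Position 8: rel=4, running sum=30
Position 9: rel=6, running sum=36
Position 10: rel=5, running sum=41
CG = 41

41


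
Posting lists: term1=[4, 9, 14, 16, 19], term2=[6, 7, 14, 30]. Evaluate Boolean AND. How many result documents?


Boolean AND: find intersection of posting lists
term1 docs: [4, 9, 14, 16, 19]
term2 docs: [6, 7, 14, 30]
Intersection: [14]
|intersection| = 1

1


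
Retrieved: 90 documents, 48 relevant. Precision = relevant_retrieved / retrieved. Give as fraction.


Precision = relevant_retrieved / total_retrieved
= 48 / 90
= 48 / (48 + 42)
= 8/15

8/15


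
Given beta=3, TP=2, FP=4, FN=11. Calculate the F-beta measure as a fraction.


P = TP/(TP+FP) = 2/6 = 1/3
R = TP/(TP+FN) = 2/13 = 2/13
beta^2 = 3^2 = 9
(1 + beta^2) = 10
Numerator = (1+beta^2)*P*R = 20/39
Denominator = beta^2*P + R = 3 + 2/13 = 41/13
F_beta = 20/123

20/123


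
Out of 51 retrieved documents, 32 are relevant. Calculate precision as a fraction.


Precision = relevant_retrieved / total_retrieved
= 32 / 51
= 32 / (32 + 19)
= 32/51

32/51


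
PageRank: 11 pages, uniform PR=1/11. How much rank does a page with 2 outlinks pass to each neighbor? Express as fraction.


Initial PR = 1/11 = 1/11
Outlinks = 2
Contribution per link = PR / outlinks
= 1/11 / 2
= 1/22

1/22


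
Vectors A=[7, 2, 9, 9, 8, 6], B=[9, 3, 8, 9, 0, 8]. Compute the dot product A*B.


Dot product = sum of element-wise products
A[0]*B[0] = 7*9 = 63
A[1]*B[1] = 2*3 = 6
A[2]*B[2] = 9*8 = 72
A[3]*B[3] = 9*9 = 81
A[4]*B[4] = 8*0 = 0
A[5]*B[5] = 6*8 = 48
Sum = 63 + 6 + 72 + 81 + 0 + 48 = 270

270


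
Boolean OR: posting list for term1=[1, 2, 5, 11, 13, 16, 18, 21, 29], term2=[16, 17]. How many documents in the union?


Boolean OR: find union of posting lists
term1 docs: [1, 2, 5, 11, 13, 16, 18, 21, 29]
term2 docs: [16, 17]
Union: [1, 2, 5, 11, 13, 16, 17, 18, 21, 29]
|union| = 10

10


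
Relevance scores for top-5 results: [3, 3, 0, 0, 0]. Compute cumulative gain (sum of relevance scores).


Cumulative Gain = sum of relevance scores
Position 1: rel=3, running sum=3
Position 2: rel=3, running sum=6
Position 3: rel=0, running sum=6
Position 4: rel=0, running sum=6
Position 5: rel=0, running sum=6
CG = 6

6


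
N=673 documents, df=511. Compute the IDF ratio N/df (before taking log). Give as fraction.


IDF ratio = N / df
= 673 / 511
= 673/511

673/511


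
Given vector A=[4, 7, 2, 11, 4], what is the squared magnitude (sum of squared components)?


|A|^2 = sum of squared components
A[0]^2 = 4^2 = 16
A[1]^2 = 7^2 = 49
A[2]^2 = 2^2 = 4
A[3]^2 = 11^2 = 121
A[4]^2 = 4^2 = 16
Sum = 16 + 49 + 4 + 121 + 16 = 206

206


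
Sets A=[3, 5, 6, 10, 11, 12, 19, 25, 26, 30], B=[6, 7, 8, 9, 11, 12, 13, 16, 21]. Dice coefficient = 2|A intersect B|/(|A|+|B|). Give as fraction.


A intersect B = [6, 11, 12]
|A intersect B| = 3
|A| = 10, |B| = 9
Dice = 2*3 / (10+9)
= 6 / 19 = 6/19

6/19


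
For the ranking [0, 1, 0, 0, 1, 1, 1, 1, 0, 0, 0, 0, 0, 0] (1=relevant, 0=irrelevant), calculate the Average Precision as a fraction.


Computing P@k for each relevant position:
Position 1: not relevant
Position 2: relevant, P@2 = 1/2 = 1/2
Position 3: not relevant
Position 4: not relevant
Position 5: relevant, P@5 = 2/5 = 2/5
Position 6: relevant, P@6 = 3/6 = 1/2
Position 7: relevant, P@7 = 4/7 = 4/7
Position 8: relevant, P@8 = 5/8 = 5/8
Position 9: not relevant
Position 10: not relevant
Position 11: not relevant
Position 12: not relevant
Position 13: not relevant
Position 14: not relevant
Sum of P@k = 1/2 + 2/5 + 1/2 + 4/7 + 5/8 = 727/280
AP = 727/280 / 5 = 727/1400

727/1400


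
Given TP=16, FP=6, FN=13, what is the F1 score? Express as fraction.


F1 = 2 * P * R / (P + R)
P = TP/(TP+FP) = 16/22 = 8/11
R = TP/(TP+FN) = 16/29 = 16/29
2 * P * R = 2 * 8/11 * 16/29 = 256/319
P + R = 8/11 + 16/29 = 408/319
F1 = 256/319 / 408/319 = 32/51

32/51


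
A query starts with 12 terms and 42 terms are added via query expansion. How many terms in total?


Original terms: 12
Expansion terms: 42
Total = 12 + 42 = 54

54


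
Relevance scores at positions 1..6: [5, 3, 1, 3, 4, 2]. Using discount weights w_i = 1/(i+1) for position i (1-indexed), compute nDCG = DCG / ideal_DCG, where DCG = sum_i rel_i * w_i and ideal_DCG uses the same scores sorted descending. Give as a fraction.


Position discount weights w_i = 1/(i+1) for i=1..6:
Weights = [1/2, 1/3, 1/4, 1/5, 1/6, 1/7]
Actual relevance: [5, 3, 1, 3, 4, 2]
DCG = 5/2 + 3/3 + 1/4 + 3/5 + 4/6 + 2/7 = 2227/420
Ideal relevance (sorted desc): [5, 4, 3, 3, 2, 1]
Ideal DCG = 5/2 + 4/3 + 3/4 + 3/5 + 2/6 + 1/7 = 2377/420
nDCG = DCG / ideal_DCG = 2227/420 / 2377/420 = 2227/2377

2227/2377


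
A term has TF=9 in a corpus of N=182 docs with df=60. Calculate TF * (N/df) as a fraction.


TF * (N/df)
= 9 * (182/60)
= 9 * 91/30
= 273/10

273/10


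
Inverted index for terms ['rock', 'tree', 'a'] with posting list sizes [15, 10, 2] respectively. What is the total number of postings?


Summing posting list sizes:
'rock': 15 postings
'tree': 10 postings
'a': 2 postings
Total = 15 + 10 + 2 = 27

27


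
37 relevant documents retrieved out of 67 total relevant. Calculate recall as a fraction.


Recall = retrieved_relevant / total_relevant
= 37 / 67
= 37 / (37 + 30)
= 37/67

37/67


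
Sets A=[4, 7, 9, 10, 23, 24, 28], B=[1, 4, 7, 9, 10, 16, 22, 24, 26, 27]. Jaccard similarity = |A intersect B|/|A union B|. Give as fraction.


A intersect B = [4, 7, 9, 10, 24]
|A intersect B| = 5
A union B = [1, 4, 7, 9, 10, 16, 22, 23, 24, 26, 27, 28]
|A union B| = 12
Jaccard = 5/12 = 5/12

5/12


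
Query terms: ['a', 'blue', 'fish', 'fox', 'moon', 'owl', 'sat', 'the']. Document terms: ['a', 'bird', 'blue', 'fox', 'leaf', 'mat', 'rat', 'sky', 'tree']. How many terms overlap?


Query terms: ['a', 'blue', 'fish', 'fox', 'moon', 'owl', 'sat', 'the']
Document terms: ['a', 'bird', 'blue', 'fox', 'leaf', 'mat', 'rat', 'sky', 'tree']
Common terms: ['a', 'blue', 'fox']
Overlap count = 3

3


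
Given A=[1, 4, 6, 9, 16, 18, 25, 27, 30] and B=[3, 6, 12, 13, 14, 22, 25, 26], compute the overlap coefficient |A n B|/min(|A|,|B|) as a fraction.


A intersect B = [6, 25]
|A intersect B| = 2
min(|A|, |B|) = min(9, 8) = 8
Overlap = 2 / 8 = 1/4

1/4


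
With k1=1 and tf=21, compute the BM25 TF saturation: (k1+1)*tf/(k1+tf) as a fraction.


BM25 TF component = (k1+1)*tf / (k1+tf)
k1 = 1, tf = 21
Numerator = (1+1)*21 = 42
Denominator = 1 + 21 = 22
= 42/22 = 21/11

21/11


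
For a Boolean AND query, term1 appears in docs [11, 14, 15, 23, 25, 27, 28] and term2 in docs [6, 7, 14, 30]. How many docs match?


Boolean AND: find intersection of posting lists
term1 docs: [11, 14, 15, 23, 25, 27, 28]
term2 docs: [6, 7, 14, 30]
Intersection: [14]
|intersection| = 1

1


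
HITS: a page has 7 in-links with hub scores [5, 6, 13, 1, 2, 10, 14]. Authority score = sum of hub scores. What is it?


Authority = sum of hub scores of in-linkers
In-link 1: hub score = 5
In-link 2: hub score = 6
In-link 3: hub score = 13
In-link 4: hub score = 1
In-link 5: hub score = 2
In-link 6: hub score = 10
In-link 7: hub score = 14
Authority = 5 + 6 + 13 + 1 + 2 + 10 + 14 = 51

51


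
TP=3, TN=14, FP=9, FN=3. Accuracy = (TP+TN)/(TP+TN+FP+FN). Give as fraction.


Accuracy = (TP + TN) / (TP + TN + FP + FN)
TP + TN = 3 + 14 = 17
Total = 3 + 14 + 9 + 3 = 29
Accuracy = 17 / 29 = 17/29

17/29


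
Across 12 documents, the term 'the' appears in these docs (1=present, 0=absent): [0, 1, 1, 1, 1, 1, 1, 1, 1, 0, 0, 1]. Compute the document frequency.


Checking each document for 'the':
Doc 1: absent
Doc 2: present
Doc 3: present
Doc 4: present
Doc 5: present
Doc 6: present
Doc 7: present
Doc 8: present
Doc 9: present
Doc 10: absent
Doc 11: absent
Doc 12: present
df = sum of presences = 0 + 1 + 1 + 1 + 1 + 1 + 1 + 1 + 1 + 0 + 0 + 1 = 9

9


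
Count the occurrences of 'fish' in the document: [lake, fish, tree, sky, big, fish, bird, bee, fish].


Document has 9 words
Scanning for 'fish':
Found at positions: [1, 5, 8]
Count = 3

3


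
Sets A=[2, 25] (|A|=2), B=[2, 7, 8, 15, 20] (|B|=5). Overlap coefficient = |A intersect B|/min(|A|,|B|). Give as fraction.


A intersect B = [2]
|A intersect B| = 1
min(|A|, |B|) = min(2, 5) = 2
Overlap = 1 / 2 = 1/2

1/2


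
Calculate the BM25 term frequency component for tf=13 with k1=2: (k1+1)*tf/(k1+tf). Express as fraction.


BM25 TF component = (k1+1)*tf / (k1+tf)
k1 = 2, tf = 13
Numerator = (2+1)*13 = 39
Denominator = 2 + 13 = 15
= 39/15 = 13/5

13/5


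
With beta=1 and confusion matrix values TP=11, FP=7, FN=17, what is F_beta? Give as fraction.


P = TP/(TP+FP) = 11/18 = 11/18
R = TP/(TP+FN) = 11/28 = 11/28
beta^2 = 1^2 = 1
(1 + beta^2) = 2
Numerator = (1+beta^2)*P*R = 121/252
Denominator = beta^2*P + R = 11/18 + 11/28 = 253/252
F_beta = 11/23

11/23


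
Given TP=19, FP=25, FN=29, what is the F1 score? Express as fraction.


F1 = 2 * P * R / (P + R)
P = TP/(TP+FP) = 19/44 = 19/44
R = TP/(TP+FN) = 19/48 = 19/48
2 * P * R = 2 * 19/44 * 19/48 = 361/1056
P + R = 19/44 + 19/48 = 437/528
F1 = 361/1056 / 437/528 = 19/46

19/46


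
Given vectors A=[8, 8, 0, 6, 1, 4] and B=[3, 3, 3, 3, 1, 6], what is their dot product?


Dot product = sum of element-wise products
A[0]*B[0] = 8*3 = 24
A[1]*B[1] = 8*3 = 24
A[2]*B[2] = 0*3 = 0
A[3]*B[3] = 6*3 = 18
A[4]*B[4] = 1*1 = 1
A[5]*B[5] = 4*6 = 24
Sum = 24 + 24 + 0 + 18 + 1 + 24 = 91

91
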